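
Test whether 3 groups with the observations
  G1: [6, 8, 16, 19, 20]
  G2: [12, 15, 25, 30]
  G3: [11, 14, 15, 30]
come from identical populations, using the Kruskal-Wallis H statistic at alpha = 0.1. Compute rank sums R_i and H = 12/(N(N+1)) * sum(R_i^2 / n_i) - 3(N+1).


Step 1: Combine all N = 13 observations and assign midranks.
sorted (value, group, rank): (6,G1,1), (8,G1,2), (11,G3,3), (12,G2,4), (14,G3,5), (15,G2,6.5), (15,G3,6.5), (16,G1,8), (19,G1,9), (20,G1,10), (25,G2,11), (30,G2,12.5), (30,G3,12.5)
Step 2: Sum ranks within each group.
R_1 = 30 (n_1 = 5)
R_2 = 34 (n_2 = 4)
R_3 = 27 (n_3 = 4)
Step 3: H = 12/(N(N+1)) * sum(R_i^2/n_i) - 3(N+1)
     = 12/(13*14) * (30^2/5 + 34^2/4 + 27^2/4) - 3*14
     = 0.065934 * 651.25 - 42
     = 0.939560.
Step 4: Ties present; correction factor C = 1 - 12/(13^3 - 13) = 0.994505. Corrected H = 0.939560 / 0.994505 = 0.944751.
Step 5: Under H0, H ~ chi^2(2); p-value = 0.623519.
Step 6: alpha = 0.1. fail to reject H0.

H = 0.9448, df = 2, p = 0.623519, fail to reject H0.


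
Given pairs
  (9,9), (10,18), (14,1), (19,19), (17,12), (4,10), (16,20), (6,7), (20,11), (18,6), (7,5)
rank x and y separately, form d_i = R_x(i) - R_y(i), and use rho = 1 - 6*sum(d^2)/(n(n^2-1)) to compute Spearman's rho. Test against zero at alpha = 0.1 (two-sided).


Step 1: Rank x and y separately (midranks; no ties here).
rank(x): 9->4, 10->5, 14->6, 19->10, 17->8, 4->1, 16->7, 6->2, 20->11, 18->9, 7->3
rank(y): 9->5, 18->9, 1->1, 19->10, 12->8, 10->6, 20->11, 7->4, 11->7, 6->3, 5->2
Step 2: d_i = R_x(i) - R_y(i); compute d_i^2.
  (4-5)^2=1, (5-9)^2=16, (6-1)^2=25, (10-10)^2=0, (8-8)^2=0, (1-6)^2=25, (7-11)^2=16, (2-4)^2=4, (11-7)^2=16, (9-3)^2=36, (3-2)^2=1
sum(d^2) = 140.
Step 3: rho = 1 - 6*140 / (11*(11^2 - 1)) = 1 - 840/1320 = 0.363636.
Step 4: Under H0, t = rho * sqrt((n-2)/(1-rho^2)) = 1.1711 ~ t(9).
Step 5: Two-sided p-value from the t-distribution with 9 df = 0.271638.
Step 6: alpha = 0.1. fail to reject H0.

rho = 0.3636, p = 0.271638, fail to reject H0 at alpha = 0.1.


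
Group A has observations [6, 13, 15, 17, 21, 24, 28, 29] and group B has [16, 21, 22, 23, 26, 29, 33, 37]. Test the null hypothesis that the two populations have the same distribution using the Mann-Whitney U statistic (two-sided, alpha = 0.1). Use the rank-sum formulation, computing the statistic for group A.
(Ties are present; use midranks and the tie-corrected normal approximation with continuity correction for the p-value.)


Step 1: Combine and sort all 16 observations; assign midranks.
sorted (value, group): (6,X), (13,X), (15,X), (16,Y), (17,X), (21,X), (21,Y), (22,Y), (23,Y), (24,X), (26,Y), (28,X), (29,X), (29,Y), (33,Y), (37,Y)
ranks: 6->1, 13->2, 15->3, 16->4, 17->5, 21->6.5, 21->6.5, 22->8, 23->9, 24->10, 26->11, 28->12, 29->13.5, 29->13.5, 33->15, 37->16
Step 2: Rank sum for X: R1 = 1 + 2 + 3 + 5 + 6.5 + 10 + 12 + 13.5 = 53.
Step 3: U_X = R1 - n1(n1+1)/2 = 53 - 8*9/2 = 53 - 36 = 17.
       U_Y = n1*n2 - U_X = 64 - 17 = 47.
Step 4: Ties are present, so use the tie-corrected normal approximation (with continuity correction) for the p-value.
Step 5: p-value = 0.127247; compare to alpha = 0.1. fail to reject H0.

U_X = 17, p = 0.127247, fail to reject H0 at alpha = 0.1.


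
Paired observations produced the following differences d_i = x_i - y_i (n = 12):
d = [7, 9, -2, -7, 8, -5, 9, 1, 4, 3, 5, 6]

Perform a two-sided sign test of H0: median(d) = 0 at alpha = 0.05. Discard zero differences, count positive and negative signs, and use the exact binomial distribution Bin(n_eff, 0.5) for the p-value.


Step 1: Discard zero differences. Original n = 12; n_eff = number of nonzero differences = 12.
Nonzero differences (with sign): +7, +9, -2, -7, +8, -5, +9, +1, +4, +3, +5, +6
Step 2: Count signs: positive = 9, negative = 3.
Step 3: Under H0: P(positive) = 0.5, so the number of positives S ~ Bin(12, 0.5).
Step 4: Two-sided exact p-value = sum of Bin(12,0.5) probabilities at or below the observed probability = 0.145996.
Step 5: alpha = 0.05. fail to reject H0.

n_eff = 12, pos = 9, neg = 3, p = 0.145996, fail to reject H0.


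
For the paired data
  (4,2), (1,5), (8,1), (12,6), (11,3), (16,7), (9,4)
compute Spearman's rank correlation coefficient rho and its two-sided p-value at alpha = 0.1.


Step 1: Rank x and y separately (midranks; no ties here).
rank(x): 4->2, 1->1, 8->3, 12->6, 11->5, 16->7, 9->4
rank(y): 2->2, 5->5, 1->1, 6->6, 3->3, 7->7, 4->4
Step 2: d_i = R_x(i) - R_y(i); compute d_i^2.
  (2-2)^2=0, (1-5)^2=16, (3-1)^2=4, (6-6)^2=0, (5-3)^2=4, (7-7)^2=0, (4-4)^2=0
sum(d^2) = 24.
Step 3: rho = 1 - 6*24 / (7*(7^2 - 1)) = 1 - 144/336 = 0.571429.
Step 4: Under H0, t = rho * sqrt((n-2)/(1-rho^2)) = 1.5570 ~ t(5).
Step 5: Two-sided p-value from the t-distribution with 5 df = 0.180202.
Step 6: alpha = 0.1. fail to reject H0.

rho = 0.5714, p = 0.180202, fail to reject H0 at alpha = 0.1.


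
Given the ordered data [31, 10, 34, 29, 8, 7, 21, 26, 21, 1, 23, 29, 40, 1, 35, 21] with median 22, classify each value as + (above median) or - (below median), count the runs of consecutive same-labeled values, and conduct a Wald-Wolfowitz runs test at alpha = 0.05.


Step 1: Compute median = 22; label A = above, B = below.
Labels in order: ABAABBBABBAAABAB  (n_A = 8, n_B = 8)
Step 2: Count runs R = 10.
Step 3: Under H0 (random ordering), E[R] = 2*n_A*n_B/(n_A+n_B) + 1 = 2*8*8/16 + 1 = 9.0000.
        Var[R] = 2*n_A*n_B*(2*n_A*n_B - n_A - n_B) / ((n_A+n_B)^2 * (n_A+n_B-1)) = 14336/3840 = 3.7333.
        SD[R] = 1.9322.
Step 4: Continuity-corrected z = (R - 0.5 - E[R]) / SD[R] = (10 - 0.5 - 9.0000) / 1.9322 = 0.2588.
Step 5: Two-sided p-value via normal approximation = 2*(1 - Phi(|z|)) = 0.795809.
Step 6: alpha = 0.05. fail to reject H0.

R = 10, z = 0.2588, p = 0.795809, fail to reject H0.


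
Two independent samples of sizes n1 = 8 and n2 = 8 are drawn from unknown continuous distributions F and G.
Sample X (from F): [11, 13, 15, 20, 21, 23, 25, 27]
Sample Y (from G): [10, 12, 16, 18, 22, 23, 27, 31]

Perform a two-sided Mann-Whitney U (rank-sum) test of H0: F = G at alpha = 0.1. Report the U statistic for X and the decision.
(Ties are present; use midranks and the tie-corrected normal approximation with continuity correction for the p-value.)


Step 1: Combine and sort all 16 observations; assign midranks.
sorted (value, group): (10,Y), (11,X), (12,Y), (13,X), (15,X), (16,Y), (18,Y), (20,X), (21,X), (22,Y), (23,X), (23,Y), (25,X), (27,X), (27,Y), (31,Y)
ranks: 10->1, 11->2, 12->3, 13->4, 15->5, 16->6, 18->7, 20->8, 21->9, 22->10, 23->11.5, 23->11.5, 25->13, 27->14.5, 27->14.5, 31->16
Step 2: Rank sum for X: R1 = 2 + 4 + 5 + 8 + 9 + 11.5 + 13 + 14.5 = 67.
Step 3: U_X = R1 - n1(n1+1)/2 = 67 - 8*9/2 = 67 - 36 = 31.
       U_Y = n1*n2 - U_X = 64 - 31 = 33.
Step 4: Ties are present, so use the tie-corrected normal approximation (with continuity correction) for the p-value.
Step 5: p-value = 0.958060; compare to alpha = 0.1. fail to reject H0.

U_X = 31, p = 0.958060, fail to reject H0 at alpha = 0.1.


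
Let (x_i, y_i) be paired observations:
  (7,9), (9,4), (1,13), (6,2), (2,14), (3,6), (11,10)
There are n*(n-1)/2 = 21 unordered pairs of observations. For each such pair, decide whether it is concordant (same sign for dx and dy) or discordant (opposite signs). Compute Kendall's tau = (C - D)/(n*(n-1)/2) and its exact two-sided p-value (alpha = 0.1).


Step 1: Enumerate the 21 unordered pairs (i,j) with i<j and classify each by sign(x_j-x_i) * sign(y_j-y_i).
  (1,2):dx=+2,dy=-5->D; (1,3):dx=-6,dy=+4->D; (1,4):dx=-1,dy=-7->C; (1,5):dx=-5,dy=+5->D
  (1,6):dx=-4,dy=-3->C; (1,7):dx=+4,dy=+1->C; (2,3):dx=-8,dy=+9->D; (2,4):dx=-3,dy=-2->C
  (2,5):dx=-7,dy=+10->D; (2,6):dx=-6,dy=+2->D; (2,7):dx=+2,dy=+6->C; (3,4):dx=+5,dy=-11->D
  (3,5):dx=+1,dy=+1->C; (3,6):dx=+2,dy=-7->D; (3,7):dx=+10,dy=-3->D; (4,5):dx=-4,dy=+12->D
  (4,6):dx=-3,dy=+4->D; (4,7):dx=+5,dy=+8->C; (5,6):dx=+1,dy=-8->D; (5,7):dx=+9,dy=-4->D
  (6,7):dx=+8,dy=+4->C
Step 2: C = 8, D = 13, total pairs = 21.
Step 3: tau = (C - D)/(n(n-1)/2) = (8 - 13)/21 = -0.238095.
Step 4: Exact two-sided p-value (enumerate n! = 5040 permutations of y under H0): p = 0.561905.
Step 5: alpha = 0.1. fail to reject H0.

tau_b = -0.2381 (C=8, D=13), p = 0.561905, fail to reject H0.


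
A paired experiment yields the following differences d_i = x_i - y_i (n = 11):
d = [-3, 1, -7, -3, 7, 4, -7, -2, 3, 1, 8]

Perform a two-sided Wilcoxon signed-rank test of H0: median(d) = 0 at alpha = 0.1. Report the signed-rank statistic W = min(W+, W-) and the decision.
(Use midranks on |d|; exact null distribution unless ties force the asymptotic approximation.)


Step 1: Drop any zero differences (none here) and take |d_i|.
|d| = [3, 1, 7, 3, 7, 4, 7, 2, 3, 1, 8]
Step 2: Midrank |d_i| (ties get averaged ranks).
ranks: |3|->5, |1|->1.5, |7|->9, |3|->5, |7|->9, |4|->7, |7|->9, |2|->3, |3|->5, |1|->1.5, |8|->11
Step 3: Attach original signs; sum ranks with positive sign and with negative sign.
W+ = 1.5 + 9 + 7 + 5 + 1.5 + 11 = 35
W- = 5 + 9 + 5 + 9 + 3 = 31
(Check: W+ + W- = 66 should equal n(n+1)/2 = 66.)
Step 4: Test statistic W = min(W+, W-) = 31.
Step 5: Ties in |d|, so use the tie-corrected normal approximation.
        E[W] = n(n+1)/4 = 11*12/4 = 33.
        Tie groups: |d|=1 (t=2), |d|=3 (t=3), |d|=7 (t=3); sum(t^3 - t) = 54.
        Var[W] = n(n+1)(2n+1)/24 - sum(t^3-t)/48 = 3036/24 - 54/48 = 125.375.
        z = (W - E[W]) / sqrt(Var[W]) = (31 - 33) / 11.1971 = -0.1786.
        Two-sided p = 2*Phi(z) = 0.858238.
Step 6: alpha = 0.1. fail to reject H0.

W+ = 35, W- = 31, W = min = 31, p = 0.858238, fail to reject H0.


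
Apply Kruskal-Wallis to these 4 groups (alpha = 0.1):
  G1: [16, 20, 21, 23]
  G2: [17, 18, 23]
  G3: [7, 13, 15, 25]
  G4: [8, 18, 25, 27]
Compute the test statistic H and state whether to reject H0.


Step 1: Combine all N = 15 observations and assign midranks.
sorted (value, group, rank): (7,G3,1), (8,G4,2), (13,G3,3), (15,G3,4), (16,G1,5), (17,G2,6), (18,G2,7.5), (18,G4,7.5), (20,G1,9), (21,G1,10), (23,G1,11.5), (23,G2,11.5), (25,G3,13.5), (25,G4,13.5), (27,G4,15)
Step 2: Sum ranks within each group.
R_1 = 35.5 (n_1 = 4)
R_2 = 25 (n_2 = 3)
R_3 = 21.5 (n_3 = 4)
R_4 = 38 (n_4 = 4)
Step 3: H = 12/(N(N+1)) * sum(R_i^2/n_i) - 3(N+1)
     = 12/(15*16) * (35.5^2/4 + 25^2/3 + 21.5^2/4 + 38^2/4) - 3*16
     = 0.050000 * 999.958 - 48
     = 1.997917.
Step 4: Ties present; correction factor C = 1 - 18/(15^3 - 15) = 0.994643. Corrected H = 1.997917 / 0.994643 = 2.008677.
Step 5: Under H0, H ~ chi^2(3); p-value = 0.570608.
Step 6: alpha = 0.1. fail to reject H0.

H = 2.0087, df = 3, p = 0.570608, fail to reject H0.


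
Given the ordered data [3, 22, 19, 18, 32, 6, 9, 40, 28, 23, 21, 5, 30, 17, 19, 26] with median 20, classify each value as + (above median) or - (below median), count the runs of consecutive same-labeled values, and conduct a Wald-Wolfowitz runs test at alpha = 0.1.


Step 1: Compute median = 20; label A = above, B = below.
Labels in order: BABBABBAAAABABBA  (n_A = 8, n_B = 8)
Step 2: Count runs R = 10.
Step 3: Under H0 (random ordering), E[R] = 2*n_A*n_B/(n_A+n_B) + 1 = 2*8*8/16 + 1 = 9.0000.
        Var[R] = 2*n_A*n_B*(2*n_A*n_B - n_A - n_B) / ((n_A+n_B)^2 * (n_A+n_B-1)) = 14336/3840 = 3.7333.
        SD[R] = 1.9322.
Step 4: Continuity-corrected z = (R - 0.5 - E[R]) / SD[R] = (10 - 0.5 - 9.0000) / 1.9322 = 0.2588.
Step 5: Two-sided p-value via normal approximation = 2*(1 - Phi(|z|)) = 0.795809.
Step 6: alpha = 0.1. fail to reject H0.

R = 10, z = 0.2588, p = 0.795809, fail to reject H0.


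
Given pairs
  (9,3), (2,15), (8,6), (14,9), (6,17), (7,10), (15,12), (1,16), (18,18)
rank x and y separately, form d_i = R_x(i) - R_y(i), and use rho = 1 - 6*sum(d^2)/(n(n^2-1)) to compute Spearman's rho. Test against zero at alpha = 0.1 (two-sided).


Step 1: Rank x and y separately (midranks; no ties here).
rank(x): 9->6, 2->2, 8->5, 14->7, 6->3, 7->4, 15->8, 1->1, 18->9
rank(y): 3->1, 15->6, 6->2, 9->3, 17->8, 10->4, 12->5, 16->7, 18->9
Step 2: d_i = R_x(i) - R_y(i); compute d_i^2.
  (6-1)^2=25, (2-6)^2=16, (5-2)^2=9, (7-3)^2=16, (3-8)^2=25, (4-4)^2=0, (8-5)^2=9, (1-7)^2=36, (9-9)^2=0
sum(d^2) = 136.
Step 3: rho = 1 - 6*136 / (9*(9^2 - 1)) = 1 - 816/720 = -0.133333.
Step 4: Under H0, t = rho * sqrt((n-2)/(1-rho^2)) = -0.3559 ~ t(7).
Step 5: Two-sided p-value from the t-distribution with 7 df = 0.732368.
Step 6: alpha = 0.1. fail to reject H0.

rho = -0.1333, p = 0.732368, fail to reject H0 at alpha = 0.1.


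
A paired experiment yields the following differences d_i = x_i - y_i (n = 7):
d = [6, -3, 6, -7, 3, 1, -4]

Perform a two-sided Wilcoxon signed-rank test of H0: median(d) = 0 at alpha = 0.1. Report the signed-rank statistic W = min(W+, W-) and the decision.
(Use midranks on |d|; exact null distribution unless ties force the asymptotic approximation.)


Step 1: Drop any zero differences (none here) and take |d_i|.
|d| = [6, 3, 6, 7, 3, 1, 4]
Step 2: Midrank |d_i| (ties get averaged ranks).
ranks: |6|->5.5, |3|->2.5, |6|->5.5, |7|->7, |3|->2.5, |1|->1, |4|->4
Step 3: Attach original signs; sum ranks with positive sign and with negative sign.
W+ = 5.5 + 5.5 + 2.5 + 1 = 14.5
W- = 2.5 + 7 + 4 = 13.5
(Check: W+ + W- = 28 should equal n(n+1)/2 = 28.)
Step 4: Test statistic W = min(W+, W-) = 13.5.
Step 5: Ties in |d|, so use the tie-corrected normal approximation.
        E[W] = n(n+1)/4 = 7*8/4 = 14.
        Tie groups: |d|=3 (t=2), |d|=6 (t=2); sum(t^3 - t) = 12.
        Var[W] = n(n+1)(2n+1)/24 - sum(t^3-t)/48 = 840/24 - 12/48 = 34.75.
        z = (W - E[W]) / sqrt(Var[W]) = (13.5 - 14) / 5.8949 = -0.0848.
        Two-sided p = 2*Phi(z) = 0.932405.
Step 6: alpha = 0.1. fail to reject H0.

W+ = 14.5, W- = 13.5, W = min = 13.5, p = 0.932405, fail to reject H0.


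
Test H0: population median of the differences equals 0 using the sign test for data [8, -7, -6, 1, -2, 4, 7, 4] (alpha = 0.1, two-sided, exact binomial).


Step 1: Discard zero differences. Original n = 8; n_eff = number of nonzero differences = 8.
Nonzero differences (with sign): +8, -7, -6, +1, -2, +4, +7, +4
Step 2: Count signs: positive = 5, negative = 3.
Step 3: Under H0: P(positive) = 0.5, so the number of positives S ~ Bin(8, 0.5).
Step 4: Two-sided exact p-value = sum of Bin(8,0.5) probabilities at or below the observed probability = 0.726562.
Step 5: alpha = 0.1. fail to reject H0.

n_eff = 8, pos = 5, neg = 3, p = 0.726562, fail to reject H0.


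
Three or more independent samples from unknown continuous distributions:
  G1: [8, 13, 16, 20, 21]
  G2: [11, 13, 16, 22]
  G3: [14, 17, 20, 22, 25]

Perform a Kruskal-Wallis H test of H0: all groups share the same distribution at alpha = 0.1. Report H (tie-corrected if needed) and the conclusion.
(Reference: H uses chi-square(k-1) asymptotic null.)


Step 1: Combine all N = 14 observations and assign midranks.
sorted (value, group, rank): (8,G1,1), (11,G2,2), (13,G1,3.5), (13,G2,3.5), (14,G3,5), (16,G1,6.5), (16,G2,6.5), (17,G3,8), (20,G1,9.5), (20,G3,9.5), (21,G1,11), (22,G2,12.5), (22,G3,12.5), (25,G3,14)
Step 2: Sum ranks within each group.
R_1 = 31.5 (n_1 = 5)
R_2 = 24.5 (n_2 = 4)
R_3 = 49 (n_3 = 5)
Step 3: H = 12/(N(N+1)) * sum(R_i^2/n_i) - 3(N+1)
     = 12/(14*15) * (31.5^2/5 + 24.5^2/4 + 49^2/5) - 3*15
     = 0.057143 * 828.712 - 45
     = 2.355000.
Step 4: Ties present; correction factor C = 1 - 24/(14^3 - 14) = 0.991209. Corrected H = 2.355000 / 0.991209 = 2.375887.
Step 5: Under H0, H ~ chi^2(2); p-value = 0.304848.
Step 6: alpha = 0.1. fail to reject H0.

H = 2.3759, df = 2, p = 0.304848, fail to reject H0.


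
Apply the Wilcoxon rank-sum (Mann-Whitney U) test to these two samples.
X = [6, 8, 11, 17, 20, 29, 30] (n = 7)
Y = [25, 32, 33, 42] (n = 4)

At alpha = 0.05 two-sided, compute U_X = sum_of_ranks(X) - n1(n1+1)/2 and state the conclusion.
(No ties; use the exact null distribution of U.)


Step 1: Combine and sort all 11 observations; assign midranks.
sorted (value, group): (6,X), (8,X), (11,X), (17,X), (20,X), (25,Y), (29,X), (30,X), (32,Y), (33,Y), (42,Y)
ranks: 6->1, 8->2, 11->3, 17->4, 20->5, 25->6, 29->7, 30->8, 32->9, 33->10, 42->11
Step 2: Rank sum for X: R1 = 1 + 2 + 3 + 4 + 5 + 7 + 8 = 30.
Step 3: U_X = R1 - n1(n1+1)/2 = 30 - 7*8/2 = 30 - 28 = 2.
       U_Y = n1*n2 - U_X = 28 - 2 = 26.
Step 4: No ties, so the exact null distribution of U (based on enumerating the C(11,7) = 330 equally likely rank assignments) gives the two-sided p-value.
Step 5: p-value = 0.024242; compare to alpha = 0.05. reject H0.

U_X = 2, p = 0.024242, reject H0 at alpha = 0.05.


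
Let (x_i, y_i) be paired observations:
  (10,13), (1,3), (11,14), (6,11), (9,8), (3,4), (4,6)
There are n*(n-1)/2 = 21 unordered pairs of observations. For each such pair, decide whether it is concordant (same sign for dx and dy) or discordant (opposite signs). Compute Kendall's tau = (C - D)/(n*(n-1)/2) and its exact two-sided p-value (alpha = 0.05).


Step 1: Enumerate the 21 unordered pairs (i,j) with i<j and classify each by sign(x_j-x_i) * sign(y_j-y_i).
  (1,2):dx=-9,dy=-10->C; (1,3):dx=+1,dy=+1->C; (1,4):dx=-4,dy=-2->C; (1,5):dx=-1,dy=-5->C
  (1,6):dx=-7,dy=-9->C; (1,7):dx=-6,dy=-7->C; (2,3):dx=+10,dy=+11->C; (2,4):dx=+5,dy=+8->C
  (2,5):dx=+8,dy=+5->C; (2,6):dx=+2,dy=+1->C; (2,7):dx=+3,dy=+3->C; (3,4):dx=-5,dy=-3->C
  (3,5):dx=-2,dy=-6->C; (3,6):dx=-8,dy=-10->C; (3,7):dx=-7,dy=-8->C; (4,5):dx=+3,dy=-3->D
  (4,6):dx=-3,dy=-7->C; (4,7):dx=-2,dy=-5->C; (5,6):dx=-6,dy=-4->C; (5,7):dx=-5,dy=-2->C
  (6,7):dx=+1,dy=+2->C
Step 2: C = 20, D = 1, total pairs = 21.
Step 3: tau = (C - D)/(n(n-1)/2) = (20 - 1)/21 = 0.904762.
Step 4: Exact two-sided p-value (enumerate n! = 5040 permutations of y under H0): p = 0.002778.
Step 5: alpha = 0.05. reject H0.

tau_b = 0.9048 (C=20, D=1), p = 0.002778, reject H0.


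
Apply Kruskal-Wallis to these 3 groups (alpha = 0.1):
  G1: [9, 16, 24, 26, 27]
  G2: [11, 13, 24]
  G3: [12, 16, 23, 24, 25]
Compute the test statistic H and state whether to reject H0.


Step 1: Combine all N = 13 observations and assign midranks.
sorted (value, group, rank): (9,G1,1), (11,G2,2), (12,G3,3), (13,G2,4), (16,G1,5.5), (16,G3,5.5), (23,G3,7), (24,G1,9), (24,G2,9), (24,G3,9), (25,G3,11), (26,G1,12), (27,G1,13)
Step 2: Sum ranks within each group.
R_1 = 40.5 (n_1 = 5)
R_2 = 15 (n_2 = 3)
R_3 = 35.5 (n_3 = 5)
Step 3: H = 12/(N(N+1)) * sum(R_i^2/n_i) - 3(N+1)
     = 12/(13*14) * (40.5^2/5 + 15^2/3 + 35.5^2/5) - 3*14
     = 0.065934 * 655.1 - 42
     = 1.193407.
Step 4: Ties present; correction factor C = 1 - 30/(13^3 - 13) = 0.986264. Corrected H = 1.193407 / 0.986264 = 1.210028.
Step 5: Under H0, H ~ chi^2(2); p-value = 0.546067.
Step 6: alpha = 0.1. fail to reject H0.

H = 1.2100, df = 2, p = 0.546067, fail to reject H0.


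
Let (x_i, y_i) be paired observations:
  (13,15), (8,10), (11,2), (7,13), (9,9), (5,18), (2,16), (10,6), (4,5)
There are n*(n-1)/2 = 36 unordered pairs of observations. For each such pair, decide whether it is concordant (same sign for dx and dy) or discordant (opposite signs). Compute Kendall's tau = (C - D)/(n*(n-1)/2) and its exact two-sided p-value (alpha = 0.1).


Step 1: Enumerate the 36 unordered pairs (i,j) with i<j and classify each by sign(x_j-x_i) * sign(y_j-y_i).
  (1,2):dx=-5,dy=-5->C; (1,3):dx=-2,dy=-13->C; (1,4):dx=-6,dy=-2->C; (1,5):dx=-4,dy=-6->C
  (1,6):dx=-8,dy=+3->D; (1,7):dx=-11,dy=+1->D; (1,8):dx=-3,dy=-9->C; (1,9):dx=-9,dy=-10->C
  (2,3):dx=+3,dy=-8->D; (2,4):dx=-1,dy=+3->D; (2,5):dx=+1,dy=-1->D; (2,6):dx=-3,dy=+8->D
  (2,7):dx=-6,dy=+6->D; (2,8):dx=+2,dy=-4->D; (2,9):dx=-4,dy=-5->C; (3,4):dx=-4,dy=+11->D
  (3,5):dx=-2,dy=+7->D; (3,6):dx=-6,dy=+16->D; (3,7):dx=-9,dy=+14->D; (3,8):dx=-1,dy=+4->D
  (3,9):dx=-7,dy=+3->D; (4,5):dx=+2,dy=-4->D; (4,6):dx=-2,dy=+5->D; (4,7):dx=-5,dy=+3->D
  (4,8):dx=+3,dy=-7->D; (4,9):dx=-3,dy=-8->C; (5,6):dx=-4,dy=+9->D; (5,7):dx=-7,dy=+7->D
  (5,8):dx=+1,dy=-3->D; (5,9):dx=-5,dy=-4->C; (6,7):dx=-3,dy=-2->C; (6,8):dx=+5,dy=-12->D
  (6,9):dx=-1,dy=-13->C; (7,8):dx=+8,dy=-10->D; (7,9):dx=+2,dy=-11->D; (8,9):dx=-6,dy=-1->C
Step 2: C = 12, D = 24, total pairs = 36.
Step 3: tau = (C - D)/(n(n-1)/2) = (12 - 24)/36 = -0.333333.
Step 4: Exact two-sided p-value (enumerate n! = 362880 permutations of y under H0): p = 0.259518.
Step 5: alpha = 0.1. fail to reject H0.

tau_b = -0.3333 (C=12, D=24), p = 0.259518, fail to reject H0.


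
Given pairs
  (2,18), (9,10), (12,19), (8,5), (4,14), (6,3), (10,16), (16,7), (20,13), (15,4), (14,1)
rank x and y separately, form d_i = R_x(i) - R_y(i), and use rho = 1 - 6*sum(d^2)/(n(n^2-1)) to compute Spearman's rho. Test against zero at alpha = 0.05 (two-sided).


Step 1: Rank x and y separately (midranks; no ties here).
rank(x): 2->1, 9->5, 12->7, 8->4, 4->2, 6->3, 10->6, 16->10, 20->11, 15->9, 14->8
rank(y): 18->10, 10->6, 19->11, 5->4, 14->8, 3->2, 16->9, 7->5, 13->7, 4->3, 1->1
Step 2: d_i = R_x(i) - R_y(i); compute d_i^2.
  (1-10)^2=81, (5-6)^2=1, (7-11)^2=16, (4-4)^2=0, (2-8)^2=36, (3-2)^2=1, (6-9)^2=9, (10-5)^2=25, (11-7)^2=16, (9-3)^2=36, (8-1)^2=49
sum(d^2) = 270.
Step 3: rho = 1 - 6*270 / (11*(11^2 - 1)) = 1 - 1620/1320 = -0.227273.
Step 4: Under H0, t = rho * sqrt((n-2)/(1-rho^2)) = -0.7001 ~ t(9).
Step 5: Two-sided p-value from the t-distribution with 9 df = 0.501536.
Step 6: alpha = 0.05. fail to reject H0.

rho = -0.2273, p = 0.501536, fail to reject H0 at alpha = 0.05.


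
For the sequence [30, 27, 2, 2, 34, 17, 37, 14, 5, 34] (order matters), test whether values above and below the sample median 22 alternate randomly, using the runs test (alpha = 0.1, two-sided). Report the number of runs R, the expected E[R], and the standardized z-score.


Step 1: Compute median = 22; label A = above, B = below.
Labels in order: AABBABABBA  (n_A = 5, n_B = 5)
Step 2: Count runs R = 7.
Step 3: Under H0 (random ordering), E[R] = 2*n_A*n_B/(n_A+n_B) + 1 = 2*5*5/10 + 1 = 6.0000.
        Var[R] = 2*n_A*n_B*(2*n_A*n_B - n_A - n_B) / ((n_A+n_B)^2 * (n_A+n_B-1)) = 2000/900 = 2.2222.
        SD[R] = 1.4907.
Step 4: Continuity-corrected z = (R - 0.5 - E[R]) / SD[R] = (7 - 0.5 - 6.0000) / 1.4907 = 0.3354.
Step 5: Two-sided p-value via normal approximation = 2*(1 - Phi(|z|)) = 0.737316.
Step 6: alpha = 0.1. fail to reject H0.

R = 7, z = 0.3354, p = 0.737316, fail to reject H0.


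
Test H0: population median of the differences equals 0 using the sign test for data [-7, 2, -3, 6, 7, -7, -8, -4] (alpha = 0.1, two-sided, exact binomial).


Step 1: Discard zero differences. Original n = 8; n_eff = number of nonzero differences = 8.
Nonzero differences (with sign): -7, +2, -3, +6, +7, -7, -8, -4
Step 2: Count signs: positive = 3, negative = 5.
Step 3: Under H0: P(positive) = 0.5, so the number of positives S ~ Bin(8, 0.5).
Step 4: Two-sided exact p-value = sum of Bin(8,0.5) probabilities at or below the observed probability = 0.726562.
Step 5: alpha = 0.1. fail to reject H0.

n_eff = 8, pos = 3, neg = 5, p = 0.726562, fail to reject H0.


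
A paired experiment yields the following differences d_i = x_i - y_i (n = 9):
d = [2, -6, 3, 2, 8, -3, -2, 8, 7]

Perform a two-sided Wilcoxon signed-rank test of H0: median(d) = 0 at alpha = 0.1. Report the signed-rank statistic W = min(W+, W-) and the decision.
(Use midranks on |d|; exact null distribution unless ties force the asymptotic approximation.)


Step 1: Drop any zero differences (none here) and take |d_i|.
|d| = [2, 6, 3, 2, 8, 3, 2, 8, 7]
Step 2: Midrank |d_i| (ties get averaged ranks).
ranks: |2|->2, |6|->6, |3|->4.5, |2|->2, |8|->8.5, |3|->4.5, |2|->2, |8|->8.5, |7|->7
Step 3: Attach original signs; sum ranks with positive sign and with negative sign.
W+ = 2 + 4.5 + 2 + 8.5 + 8.5 + 7 = 32.5
W- = 6 + 4.5 + 2 = 12.5
(Check: W+ + W- = 45 should equal n(n+1)/2 = 45.)
Step 4: Test statistic W = min(W+, W-) = 12.5.
Step 5: Ties in |d|, so use the tie-corrected normal approximation.
        E[W] = n(n+1)/4 = 9*10/4 = 22.5.
        Tie groups: |d|=2 (t=3), |d|=3 (t=2), |d|=8 (t=2); sum(t^3 - t) = 36.
        Var[W] = n(n+1)(2n+1)/24 - sum(t^3-t)/48 = 1710/24 - 36/48 = 70.5.
        z = (W - E[W]) / sqrt(Var[W]) = (12.5 - 22.5) / 8.3964 = -1.1910.
        Two-sided p = 2*Phi(z) = 0.233660.
Step 6: alpha = 0.1. fail to reject H0.

W+ = 32.5, W- = 12.5, W = min = 12.5, p = 0.233660, fail to reject H0.


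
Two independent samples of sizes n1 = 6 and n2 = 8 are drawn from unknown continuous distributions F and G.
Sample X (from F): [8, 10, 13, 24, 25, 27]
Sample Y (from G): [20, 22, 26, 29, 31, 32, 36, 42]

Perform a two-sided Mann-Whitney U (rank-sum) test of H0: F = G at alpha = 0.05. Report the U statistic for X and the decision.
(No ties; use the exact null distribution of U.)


Step 1: Combine and sort all 14 observations; assign midranks.
sorted (value, group): (8,X), (10,X), (13,X), (20,Y), (22,Y), (24,X), (25,X), (26,Y), (27,X), (29,Y), (31,Y), (32,Y), (36,Y), (42,Y)
ranks: 8->1, 10->2, 13->3, 20->4, 22->5, 24->6, 25->7, 26->8, 27->9, 29->10, 31->11, 32->12, 36->13, 42->14
Step 2: Rank sum for X: R1 = 1 + 2 + 3 + 6 + 7 + 9 = 28.
Step 3: U_X = R1 - n1(n1+1)/2 = 28 - 6*7/2 = 28 - 21 = 7.
       U_Y = n1*n2 - U_X = 48 - 7 = 41.
Step 4: No ties, so the exact null distribution of U (based on enumerating the C(14,6) = 3003 equally likely rank assignments) gives the two-sided p-value.
Step 5: p-value = 0.029304; compare to alpha = 0.05. reject H0.

U_X = 7, p = 0.029304, reject H0 at alpha = 0.05.


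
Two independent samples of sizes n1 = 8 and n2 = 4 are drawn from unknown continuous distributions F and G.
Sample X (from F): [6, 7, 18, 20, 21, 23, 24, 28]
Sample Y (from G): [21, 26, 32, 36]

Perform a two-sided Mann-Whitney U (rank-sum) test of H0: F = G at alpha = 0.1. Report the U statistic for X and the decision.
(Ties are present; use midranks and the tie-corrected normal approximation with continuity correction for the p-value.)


Step 1: Combine and sort all 12 observations; assign midranks.
sorted (value, group): (6,X), (7,X), (18,X), (20,X), (21,X), (21,Y), (23,X), (24,X), (26,Y), (28,X), (32,Y), (36,Y)
ranks: 6->1, 7->2, 18->3, 20->4, 21->5.5, 21->5.5, 23->7, 24->8, 26->9, 28->10, 32->11, 36->12
Step 2: Rank sum for X: R1 = 1 + 2 + 3 + 4 + 5.5 + 7 + 8 + 10 = 40.5.
Step 3: U_X = R1 - n1(n1+1)/2 = 40.5 - 8*9/2 = 40.5 - 36 = 4.5.
       U_Y = n1*n2 - U_X = 32 - 4.5 = 27.5.
Step 4: Ties are present, so use the tie-corrected normal approximation (with continuity correction) for the p-value.
Step 5: p-value = 0.061271; compare to alpha = 0.1. reject H0.

U_X = 4.5, p = 0.061271, reject H0 at alpha = 0.1.


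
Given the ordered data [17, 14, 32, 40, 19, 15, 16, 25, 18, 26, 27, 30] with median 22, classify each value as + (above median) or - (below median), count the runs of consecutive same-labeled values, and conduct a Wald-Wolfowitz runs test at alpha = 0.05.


Step 1: Compute median = 22; label A = above, B = below.
Labels in order: BBAABBBABAAA  (n_A = 6, n_B = 6)
Step 2: Count runs R = 6.
Step 3: Under H0 (random ordering), E[R] = 2*n_A*n_B/(n_A+n_B) + 1 = 2*6*6/12 + 1 = 7.0000.
        Var[R] = 2*n_A*n_B*(2*n_A*n_B - n_A - n_B) / ((n_A+n_B)^2 * (n_A+n_B-1)) = 4320/1584 = 2.7273.
        SD[R] = 1.6514.
Step 4: Continuity-corrected z = (R + 0.5 - E[R]) / SD[R] = (6 + 0.5 - 7.0000) / 1.6514 = -0.3028.
Step 5: Two-sided p-value via normal approximation = 2*(1 - Phi(|z|)) = 0.762069.
Step 6: alpha = 0.05. fail to reject H0.

R = 6, z = -0.3028, p = 0.762069, fail to reject H0.


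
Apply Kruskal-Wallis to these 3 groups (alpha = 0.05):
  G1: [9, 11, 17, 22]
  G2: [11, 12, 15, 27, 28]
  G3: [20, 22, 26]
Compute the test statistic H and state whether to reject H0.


Step 1: Combine all N = 12 observations and assign midranks.
sorted (value, group, rank): (9,G1,1), (11,G1,2.5), (11,G2,2.5), (12,G2,4), (15,G2,5), (17,G1,6), (20,G3,7), (22,G1,8.5), (22,G3,8.5), (26,G3,10), (27,G2,11), (28,G2,12)
Step 2: Sum ranks within each group.
R_1 = 18 (n_1 = 4)
R_2 = 34.5 (n_2 = 5)
R_3 = 25.5 (n_3 = 3)
Step 3: H = 12/(N(N+1)) * sum(R_i^2/n_i) - 3(N+1)
     = 12/(12*13) * (18^2/4 + 34.5^2/5 + 25.5^2/3) - 3*13
     = 0.076923 * 535.8 - 39
     = 2.215385.
Step 4: Ties present; correction factor C = 1 - 12/(12^3 - 12) = 0.993007. Corrected H = 2.215385 / 0.993007 = 2.230986.
Step 5: Under H0, H ~ chi^2(2); p-value = 0.327754.
Step 6: alpha = 0.05. fail to reject H0.

H = 2.2310, df = 2, p = 0.327754, fail to reject H0.


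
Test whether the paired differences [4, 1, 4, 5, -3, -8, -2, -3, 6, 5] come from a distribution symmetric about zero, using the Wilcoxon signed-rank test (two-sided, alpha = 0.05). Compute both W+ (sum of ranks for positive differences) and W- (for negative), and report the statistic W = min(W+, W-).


Step 1: Drop any zero differences (none here) and take |d_i|.
|d| = [4, 1, 4, 5, 3, 8, 2, 3, 6, 5]
Step 2: Midrank |d_i| (ties get averaged ranks).
ranks: |4|->5.5, |1|->1, |4|->5.5, |5|->7.5, |3|->3.5, |8|->10, |2|->2, |3|->3.5, |6|->9, |5|->7.5
Step 3: Attach original signs; sum ranks with positive sign and with negative sign.
W+ = 5.5 + 1 + 5.5 + 7.5 + 9 + 7.5 = 36
W- = 3.5 + 10 + 2 + 3.5 = 19
(Check: W+ + W- = 55 should equal n(n+1)/2 = 55.)
Step 4: Test statistic W = min(W+, W-) = 19.
Step 5: Ties in |d|, so use the tie-corrected normal approximation.
        E[W] = n(n+1)/4 = 10*11/4 = 27.5.
        Tie groups: |d|=3 (t=2), |d|=4 (t=2), |d|=5 (t=2); sum(t^3 - t) = 18.
        Var[W] = n(n+1)(2n+1)/24 - sum(t^3-t)/48 = 2310/24 - 18/48 = 95.875.
        z = (W - E[W]) / sqrt(Var[W]) = (19 - 27.5) / 9.7916 = -0.8681.
        Two-sided p = 2*Phi(z) = 0.385343.
Step 6: alpha = 0.05. fail to reject H0.

W+ = 36, W- = 19, W = min = 19, p = 0.385343, fail to reject H0.


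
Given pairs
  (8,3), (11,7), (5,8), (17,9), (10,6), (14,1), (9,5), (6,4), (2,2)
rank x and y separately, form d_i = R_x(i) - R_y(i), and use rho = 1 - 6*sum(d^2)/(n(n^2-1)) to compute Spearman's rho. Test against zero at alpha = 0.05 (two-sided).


Step 1: Rank x and y separately (midranks; no ties here).
rank(x): 8->4, 11->7, 5->2, 17->9, 10->6, 14->8, 9->5, 6->3, 2->1
rank(y): 3->3, 7->7, 8->8, 9->9, 6->6, 1->1, 5->5, 4->4, 2->2
Step 2: d_i = R_x(i) - R_y(i); compute d_i^2.
  (4-3)^2=1, (7-7)^2=0, (2-8)^2=36, (9-9)^2=0, (6-6)^2=0, (8-1)^2=49, (5-5)^2=0, (3-4)^2=1, (1-2)^2=1
sum(d^2) = 88.
Step 3: rho = 1 - 6*88 / (9*(9^2 - 1)) = 1 - 528/720 = 0.266667.
Step 4: Under H0, t = rho * sqrt((n-2)/(1-rho^2)) = 0.7320 ~ t(7).
Step 5: Two-sided p-value from the t-distribution with 7 df = 0.487922.
Step 6: alpha = 0.05. fail to reject H0.

rho = 0.2667, p = 0.487922, fail to reject H0 at alpha = 0.05.


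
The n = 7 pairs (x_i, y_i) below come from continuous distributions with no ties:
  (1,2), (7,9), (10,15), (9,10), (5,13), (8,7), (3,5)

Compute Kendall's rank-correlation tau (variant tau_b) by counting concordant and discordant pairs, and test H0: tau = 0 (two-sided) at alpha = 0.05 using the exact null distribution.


Step 1: Enumerate the 21 unordered pairs (i,j) with i<j and classify each by sign(x_j-x_i) * sign(y_j-y_i).
  (1,2):dx=+6,dy=+7->C; (1,3):dx=+9,dy=+13->C; (1,4):dx=+8,dy=+8->C; (1,5):dx=+4,dy=+11->C
  (1,6):dx=+7,dy=+5->C; (1,7):dx=+2,dy=+3->C; (2,3):dx=+3,dy=+6->C; (2,4):dx=+2,dy=+1->C
  (2,5):dx=-2,dy=+4->D; (2,6):dx=+1,dy=-2->D; (2,7):dx=-4,dy=-4->C; (3,4):dx=-1,dy=-5->C
  (3,5):dx=-5,dy=-2->C; (3,6):dx=-2,dy=-8->C; (3,7):dx=-7,dy=-10->C; (4,5):dx=-4,dy=+3->D
  (4,6):dx=-1,dy=-3->C; (4,7):dx=-6,dy=-5->C; (5,6):dx=+3,dy=-6->D; (5,7):dx=-2,dy=-8->C
  (6,7):dx=-5,dy=-2->C
Step 2: C = 17, D = 4, total pairs = 21.
Step 3: tau = (C - D)/(n(n-1)/2) = (17 - 4)/21 = 0.619048.
Step 4: Exact two-sided p-value (enumerate n! = 5040 permutations of y under H0): p = 0.069048.
Step 5: alpha = 0.05. fail to reject H0.

tau_b = 0.6190 (C=17, D=4), p = 0.069048, fail to reject H0.


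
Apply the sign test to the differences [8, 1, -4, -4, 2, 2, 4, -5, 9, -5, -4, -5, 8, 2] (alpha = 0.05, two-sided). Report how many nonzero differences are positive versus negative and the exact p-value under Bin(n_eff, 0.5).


Step 1: Discard zero differences. Original n = 14; n_eff = number of nonzero differences = 14.
Nonzero differences (with sign): +8, +1, -4, -4, +2, +2, +4, -5, +9, -5, -4, -5, +8, +2
Step 2: Count signs: positive = 8, negative = 6.
Step 3: Under H0: P(positive) = 0.5, so the number of positives S ~ Bin(14, 0.5).
Step 4: Two-sided exact p-value = sum of Bin(14,0.5) probabilities at or below the observed probability = 0.790527.
Step 5: alpha = 0.05. fail to reject H0.

n_eff = 14, pos = 8, neg = 6, p = 0.790527, fail to reject H0.


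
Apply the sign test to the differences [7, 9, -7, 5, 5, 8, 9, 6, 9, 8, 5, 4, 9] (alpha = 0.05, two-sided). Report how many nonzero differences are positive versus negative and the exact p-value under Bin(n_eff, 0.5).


Step 1: Discard zero differences. Original n = 13; n_eff = number of nonzero differences = 13.
Nonzero differences (with sign): +7, +9, -7, +5, +5, +8, +9, +6, +9, +8, +5, +4, +9
Step 2: Count signs: positive = 12, negative = 1.
Step 3: Under H0: P(positive) = 0.5, so the number of positives S ~ Bin(13, 0.5).
Step 4: Two-sided exact p-value = sum of Bin(13,0.5) probabilities at or below the observed probability = 0.003418.
Step 5: alpha = 0.05. reject H0.

n_eff = 13, pos = 12, neg = 1, p = 0.003418, reject H0.


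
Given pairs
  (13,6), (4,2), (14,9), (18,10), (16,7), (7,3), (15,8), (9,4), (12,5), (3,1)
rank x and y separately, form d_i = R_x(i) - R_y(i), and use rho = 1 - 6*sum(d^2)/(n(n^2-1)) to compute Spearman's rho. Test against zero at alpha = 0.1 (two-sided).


Step 1: Rank x and y separately (midranks; no ties here).
rank(x): 13->6, 4->2, 14->7, 18->10, 16->9, 7->3, 15->8, 9->4, 12->5, 3->1
rank(y): 6->6, 2->2, 9->9, 10->10, 7->7, 3->3, 8->8, 4->4, 5->5, 1->1
Step 2: d_i = R_x(i) - R_y(i); compute d_i^2.
  (6-6)^2=0, (2-2)^2=0, (7-9)^2=4, (10-10)^2=0, (9-7)^2=4, (3-3)^2=0, (8-8)^2=0, (4-4)^2=0, (5-5)^2=0, (1-1)^2=0
sum(d^2) = 8.
Step 3: rho = 1 - 6*8 / (10*(10^2 - 1)) = 1 - 48/990 = 0.951515.
Step 4: Under H0, t = rho * sqrt((n-2)/(1-rho^2)) = 8.7493 ~ t(8).
Step 5: Two-sided p-value from the t-distribution with 8 df = 0.000023.
Step 6: alpha = 0.1. reject H0.

rho = 0.9515, p = 0.000023, reject H0 at alpha = 0.1.


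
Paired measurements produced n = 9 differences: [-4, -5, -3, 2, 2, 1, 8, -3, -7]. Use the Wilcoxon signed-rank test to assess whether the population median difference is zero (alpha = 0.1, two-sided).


Step 1: Drop any zero differences (none here) and take |d_i|.
|d| = [4, 5, 3, 2, 2, 1, 8, 3, 7]
Step 2: Midrank |d_i| (ties get averaged ranks).
ranks: |4|->6, |5|->7, |3|->4.5, |2|->2.5, |2|->2.5, |1|->1, |8|->9, |3|->4.5, |7|->8
Step 3: Attach original signs; sum ranks with positive sign and with negative sign.
W+ = 2.5 + 2.5 + 1 + 9 = 15
W- = 6 + 7 + 4.5 + 4.5 + 8 = 30
(Check: W+ + W- = 45 should equal n(n+1)/2 = 45.)
Step 4: Test statistic W = min(W+, W-) = 15.
Step 5: Ties in |d|, so use the tie-corrected normal approximation.
        E[W] = n(n+1)/4 = 9*10/4 = 22.5.
        Tie groups: |d|=2 (t=2), |d|=3 (t=2); sum(t^3 - t) = 12.
        Var[W] = n(n+1)(2n+1)/24 - sum(t^3-t)/48 = 1710/24 - 12/48 = 71.
        z = (W - E[W]) / sqrt(Var[W]) = (15 - 22.5) / 8.4261 = -0.8901.
        Two-sided p = 2*Phi(z) = 0.373420.
Step 6: alpha = 0.1. fail to reject H0.

W+ = 15, W- = 30, W = min = 15, p = 0.373420, fail to reject H0.


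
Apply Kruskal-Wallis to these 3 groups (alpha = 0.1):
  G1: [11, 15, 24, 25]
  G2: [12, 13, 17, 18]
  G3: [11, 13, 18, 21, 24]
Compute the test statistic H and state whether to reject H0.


Step 1: Combine all N = 13 observations and assign midranks.
sorted (value, group, rank): (11,G1,1.5), (11,G3,1.5), (12,G2,3), (13,G2,4.5), (13,G3,4.5), (15,G1,6), (17,G2,7), (18,G2,8.5), (18,G3,8.5), (21,G3,10), (24,G1,11.5), (24,G3,11.5), (25,G1,13)
Step 2: Sum ranks within each group.
R_1 = 32 (n_1 = 4)
R_2 = 23 (n_2 = 4)
R_3 = 36 (n_3 = 5)
Step 3: H = 12/(N(N+1)) * sum(R_i^2/n_i) - 3(N+1)
     = 12/(13*14) * (32^2/4 + 23^2/4 + 36^2/5) - 3*14
     = 0.065934 * 647.45 - 42
     = 0.689011.
Step 4: Ties present; correction factor C = 1 - 24/(13^3 - 13) = 0.989011. Corrected H = 0.689011 / 0.989011 = 0.696667.
Step 5: Under H0, H ~ chi^2(2); p-value = 0.705864.
Step 6: alpha = 0.1. fail to reject H0.

H = 0.6967, df = 2, p = 0.705864, fail to reject H0.


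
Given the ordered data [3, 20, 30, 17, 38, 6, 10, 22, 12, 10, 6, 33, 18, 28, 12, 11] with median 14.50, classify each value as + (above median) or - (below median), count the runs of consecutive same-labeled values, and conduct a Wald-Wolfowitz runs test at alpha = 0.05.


Step 1: Compute median = 14.50; label A = above, B = below.
Labels in order: BAAAABBABBBAAABB  (n_A = 8, n_B = 8)
Step 2: Count runs R = 7.
Step 3: Under H0 (random ordering), E[R] = 2*n_A*n_B/(n_A+n_B) + 1 = 2*8*8/16 + 1 = 9.0000.
        Var[R] = 2*n_A*n_B*(2*n_A*n_B - n_A - n_B) / ((n_A+n_B)^2 * (n_A+n_B-1)) = 14336/3840 = 3.7333.
        SD[R] = 1.9322.
Step 4: Continuity-corrected z = (R + 0.5 - E[R]) / SD[R] = (7 + 0.5 - 9.0000) / 1.9322 = -0.7763.
Step 5: Two-sided p-value via normal approximation = 2*(1 - Phi(|z|)) = 0.437558.
Step 6: alpha = 0.05. fail to reject H0.

R = 7, z = -0.7763, p = 0.437558, fail to reject H0.


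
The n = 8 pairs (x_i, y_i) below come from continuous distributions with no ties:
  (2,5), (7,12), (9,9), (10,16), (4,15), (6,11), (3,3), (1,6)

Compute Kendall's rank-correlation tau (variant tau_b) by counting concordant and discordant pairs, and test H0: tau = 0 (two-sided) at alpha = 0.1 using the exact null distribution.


Step 1: Enumerate the 28 unordered pairs (i,j) with i<j and classify each by sign(x_j-x_i) * sign(y_j-y_i).
  (1,2):dx=+5,dy=+7->C; (1,3):dx=+7,dy=+4->C; (1,4):dx=+8,dy=+11->C; (1,5):dx=+2,dy=+10->C
  (1,6):dx=+4,dy=+6->C; (1,7):dx=+1,dy=-2->D; (1,8):dx=-1,dy=+1->D; (2,3):dx=+2,dy=-3->D
  (2,4):dx=+3,dy=+4->C; (2,5):dx=-3,dy=+3->D; (2,6):dx=-1,dy=-1->C; (2,7):dx=-4,dy=-9->C
  (2,8):dx=-6,dy=-6->C; (3,4):dx=+1,dy=+7->C; (3,5):dx=-5,dy=+6->D; (3,6):dx=-3,dy=+2->D
  (3,7):dx=-6,dy=-6->C; (3,8):dx=-8,dy=-3->C; (4,5):dx=-6,dy=-1->C; (4,6):dx=-4,dy=-5->C
  (4,7):dx=-7,dy=-13->C; (4,8):dx=-9,dy=-10->C; (5,6):dx=+2,dy=-4->D; (5,7):dx=-1,dy=-12->C
  (5,8):dx=-3,dy=-9->C; (6,7):dx=-3,dy=-8->C; (6,8):dx=-5,dy=-5->C; (7,8):dx=-2,dy=+3->D
Step 2: C = 20, D = 8, total pairs = 28.
Step 3: tau = (C - D)/(n(n-1)/2) = (20 - 8)/28 = 0.428571.
Step 4: Exact two-sided p-value (enumerate n! = 40320 permutations of y under H0): p = 0.178869.
Step 5: alpha = 0.1. fail to reject H0.

tau_b = 0.4286 (C=20, D=8), p = 0.178869, fail to reject H0.


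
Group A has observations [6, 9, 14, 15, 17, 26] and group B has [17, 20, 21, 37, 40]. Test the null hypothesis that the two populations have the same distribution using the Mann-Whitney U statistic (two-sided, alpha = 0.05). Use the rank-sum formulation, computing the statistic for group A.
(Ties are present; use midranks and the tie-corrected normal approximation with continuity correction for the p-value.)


Step 1: Combine and sort all 11 observations; assign midranks.
sorted (value, group): (6,X), (9,X), (14,X), (15,X), (17,X), (17,Y), (20,Y), (21,Y), (26,X), (37,Y), (40,Y)
ranks: 6->1, 9->2, 14->3, 15->4, 17->5.5, 17->5.5, 20->7, 21->8, 26->9, 37->10, 40->11
Step 2: Rank sum for X: R1 = 1 + 2 + 3 + 4 + 5.5 + 9 = 24.5.
Step 3: U_X = R1 - n1(n1+1)/2 = 24.5 - 6*7/2 = 24.5 - 21 = 3.5.
       U_Y = n1*n2 - U_X = 30 - 3.5 = 26.5.
Step 4: Ties are present, so use the tie-corrected normal approximation (with continuity correction) for the p-value.
Step 5: p-value = 0.044126; compare to alpha = 0.05. reject H0.

U_X = 3.5, p = 0.044126, reject H0 at alpha = 0.05.


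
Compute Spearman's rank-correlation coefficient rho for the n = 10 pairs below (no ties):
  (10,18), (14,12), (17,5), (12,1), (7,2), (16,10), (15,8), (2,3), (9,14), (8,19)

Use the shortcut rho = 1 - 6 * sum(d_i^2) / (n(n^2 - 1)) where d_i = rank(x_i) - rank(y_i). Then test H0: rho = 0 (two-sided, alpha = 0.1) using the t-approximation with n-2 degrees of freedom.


Step 1: Rank x and y separately (midranks; no ties here).
rank(x): 10->5, 14->7, 17->10, 12->6, 7->2, 16->9, 15->8, 2->1, 9->4, 8->3
rank(y): 18->9, 12->7, 5->4, 1->1, 2->2, 10->6, 8->5, 3->3, 14->8, 19->10
Step 2: d_i = R_x(i) - R_y(i); compute d_i^2.
  (5-9)^2=16, (7-7)^2=0, (10-4)^2=36, (6-1)^2=25, (2-2)^2=0, (9-6)^2=9, (8-5)^2=9, (1-3)^2=4, (4-8)^2=16, (3-10)^2=49
sum(d^2) = 164.
Step 3: rho = 1 - 6*164 / (10*(10^2 - 1)) = 1 - 984/990 = 0.006061.
Step 4: Under H0, t = rho * sqrt((n-2)/(1-rho^2)) = 0.0171 ~ t(8).
Step 5: Two-sided p-value from the t-distribution with 8 df = 0.986743.
Step 6: alpha = 0.1. fail to reject H0.

rho = 0.0061, p = 0.986743, fail to reject H0 at alpha = 0.1.
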